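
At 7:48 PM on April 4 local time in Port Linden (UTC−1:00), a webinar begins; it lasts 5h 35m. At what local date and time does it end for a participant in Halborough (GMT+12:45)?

3:08 PM on April 5

Halborough is 13:45 ahead of Port Linden.
After 5 hours 35 minutes it is 1:23 AM (Apr 5) in Port Linden.
Shift by the zone difference: 1:23 AM + 13:45 = 3:08 PM on Apr 5 in Halborough.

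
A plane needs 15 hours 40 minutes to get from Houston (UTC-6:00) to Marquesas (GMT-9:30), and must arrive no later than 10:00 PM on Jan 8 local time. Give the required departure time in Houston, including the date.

9:50 AM on January 8

Target arrival in UTC: 10:00 PM + 9:30 = 7:30 AM on Jan 9.
Subtract 15 hours 40 minutes → departure 3:50 PM UTC on Jan 8.
Houston is UTC−6:00: 3:50 PM − 6:00 = 9:50 AM on Jan 8.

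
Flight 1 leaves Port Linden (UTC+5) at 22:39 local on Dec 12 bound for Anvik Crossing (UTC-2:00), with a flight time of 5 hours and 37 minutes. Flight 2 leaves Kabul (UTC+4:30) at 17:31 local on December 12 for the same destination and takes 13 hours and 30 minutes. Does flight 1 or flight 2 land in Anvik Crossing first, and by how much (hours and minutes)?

Flight 1 in UTC: 22:39 − 5:00 = 17:39 on Dec 12.
+5 hours and 37 minutes → arrive 23:16 UTC on Dec 12.
Flight 2 in UTC: 17:31 − 4:30 = 13:01 on Dec 12.
+13 hours 30 minutes → arrive 02:31 UTC on Dec 13.
Flight 1 lands earlier by 3 hours 15 minutes.

the first, by 3 hours 15 minutes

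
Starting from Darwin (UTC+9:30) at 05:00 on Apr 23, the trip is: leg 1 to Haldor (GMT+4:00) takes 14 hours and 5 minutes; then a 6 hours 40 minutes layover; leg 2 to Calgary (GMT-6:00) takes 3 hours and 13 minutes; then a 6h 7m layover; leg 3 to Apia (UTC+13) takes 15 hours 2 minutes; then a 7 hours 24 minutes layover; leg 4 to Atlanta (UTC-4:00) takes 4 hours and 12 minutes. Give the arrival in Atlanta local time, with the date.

00:13 on Apr 25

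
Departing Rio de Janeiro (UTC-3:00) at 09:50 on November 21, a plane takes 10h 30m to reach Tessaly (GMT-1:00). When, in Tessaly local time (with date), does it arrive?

22:20 on November 21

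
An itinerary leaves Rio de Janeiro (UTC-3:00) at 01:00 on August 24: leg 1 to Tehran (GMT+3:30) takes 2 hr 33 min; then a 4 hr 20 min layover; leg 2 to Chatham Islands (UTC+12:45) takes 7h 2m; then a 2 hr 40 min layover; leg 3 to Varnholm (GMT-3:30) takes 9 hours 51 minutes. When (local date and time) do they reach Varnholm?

Convert departure to UTC: 01:00 + 3:00 = 04:00 UTC on Aug 24.
Add 2 hours and 33 minutes leg 1 → 06:33 UTC.
Add 4 hours and 20 minutes layover in Tehran → 10:53 UTC.
Add 7 hours and 2 minutes leg 2 → 17:55 UTC.
Add 2 hours and 40 minutes layover in Chatham Islands → 20:35 UTC.
Add 9 hours 51 minutes leg 3 → 06:26 UTC (Aug 25).
Varnholm is UTC−3:30, so local arrival = 06:26 − 3:30 = 02:56 on Aug 25.

02:56 on August 25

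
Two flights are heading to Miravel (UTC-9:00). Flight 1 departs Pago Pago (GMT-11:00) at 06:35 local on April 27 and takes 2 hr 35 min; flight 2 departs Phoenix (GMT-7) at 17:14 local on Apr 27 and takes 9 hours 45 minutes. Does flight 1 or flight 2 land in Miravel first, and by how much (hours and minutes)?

the first, by 13 hours 49 minutes

Flight 1 in UTC: 06:35 + 11:00 = 17:35 on Apr 27.
+2 hours and 35 minutes → arrive 20:10 UTC on Apr 27.
Flight 2 in UTC: 17:14 + 7:00 = 00:14 on Apr 28.
+9 hours 45 minutes → arrive 09:59 UTC on Apr 28.
Flight 1 lands earlier by 13 hours 49 minutes.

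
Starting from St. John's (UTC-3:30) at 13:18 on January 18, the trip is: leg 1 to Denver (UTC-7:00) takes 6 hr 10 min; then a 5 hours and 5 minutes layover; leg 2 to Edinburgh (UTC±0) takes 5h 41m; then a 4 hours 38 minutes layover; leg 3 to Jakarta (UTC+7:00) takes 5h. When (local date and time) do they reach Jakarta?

02:22 on January 20

Convert departure to UTC: 13:18 + 3:30 = 16:48 UTC on Jan 18.
Add 6 hours 10 minutes leg 1 → 22:58 UTC.
Add 5 hours 5 minutes layover in Denver → 04:03 UTC (Jan 19).
Add 5 hours and 41 minutes leg 2 → 09:44 UTC.
Add 4 hours 38 minutes layover in Edinburgh → 14:22 UTC.
Add 5 hours leg 3 → 19:22 UTC.
Jakarta is UTC+7:00, so local arrival = 19:22 + 7:00 = 02:22 on Jan 20.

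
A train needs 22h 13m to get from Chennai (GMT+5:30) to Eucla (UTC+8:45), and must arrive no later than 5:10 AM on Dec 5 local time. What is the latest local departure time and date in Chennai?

3:42 AM on December 4

Target arrival in UTC: 5:10 AM − 8:45 = 8:25 PM on Dec 4.
Subtract 22 hours and 13 minutes → departure 10:12 PM UTC on Dec 3.
Chennai is UTC+5:30: 10:12 PM + 5:30 = 3:42 AM on Dec 4.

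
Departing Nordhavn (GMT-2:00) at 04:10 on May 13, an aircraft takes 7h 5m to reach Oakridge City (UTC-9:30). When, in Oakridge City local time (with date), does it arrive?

Oakridge City is 7:30 behind Nordhavn.
After 7 hours and 5 minutes it is 11:15 in Nordhavn.
Shift by the zone difference: 11:15 − 7:30 = 03:45 on May 13 in Oakridge City.

03:45 on May 13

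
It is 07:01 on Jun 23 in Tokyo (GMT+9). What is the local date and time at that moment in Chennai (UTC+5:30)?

03:31 on June 23

Chennai is 3:30 behind Tokyo.
Shift by the zone difference: 07:01 − 3:30 = 03:31 on Jun 23 in Chennai.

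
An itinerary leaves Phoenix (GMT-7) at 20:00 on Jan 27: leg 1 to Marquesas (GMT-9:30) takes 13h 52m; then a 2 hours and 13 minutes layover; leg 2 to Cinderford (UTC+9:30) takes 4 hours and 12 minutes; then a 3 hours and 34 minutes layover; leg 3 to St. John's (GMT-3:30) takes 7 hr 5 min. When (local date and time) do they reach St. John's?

06:26 on January 29

Convert departure to UTC: 20:00 + 7:00 = 03:00 UTC on Jan 28.
Add 13 hours 52 minutes leg 1 → 16:52 UTC.
Add 2 hours 13 minutes layover in Marquesas → 19:05 UTC.
Add 4 hours 12 minutes leg 2 → 23:17 UTC.
Add 3 hours and 34 minutes layover in Cinderford → 02:51 UTC (Jan 29).
Add 7 hours 5 minutes leg 3 → 09:56 UTC.
St. John's is UTC−3:30, so local arrival = 09:56 − 3:30 = 06:26 on Jan 29.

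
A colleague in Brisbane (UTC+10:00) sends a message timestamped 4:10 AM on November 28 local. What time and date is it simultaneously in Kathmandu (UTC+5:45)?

In UTC: 4:10 AM − 10:00 = 6:10 PM on Nov 27.
Kathmandu is UTC+5:45: 6:10 PM + 5:45 = 11:55 PM on Nov 27.

11:55 PM on November 27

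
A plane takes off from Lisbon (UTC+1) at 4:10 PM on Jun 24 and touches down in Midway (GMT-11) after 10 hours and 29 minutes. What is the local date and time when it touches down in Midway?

Convert departure to UTC: 4:10 PM − 1:00 = 3:10 PM UTC on Jun 24.
Add 10 hours and 29 minutes travel time → 1:39 AM UTC (Jun 25).
Midway is UTC−11:00, so local arrival = 1:39 AM − 11:00 = 2:39 PM on Jun 24.

2:39 PM on June 24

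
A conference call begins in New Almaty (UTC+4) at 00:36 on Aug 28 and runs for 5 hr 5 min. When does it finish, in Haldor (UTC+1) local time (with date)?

Convert start to UTC: 00:36 − 4:00 = 20:36 UTC on Aug 27.
Add 5 hours 5 minutes duration → 01:41 UTC (Aug 28).
Haldor is UTC+1:00, so local end time = 01:41 + 1:00 = 02:41 on Aug 28.

02:41 on August 28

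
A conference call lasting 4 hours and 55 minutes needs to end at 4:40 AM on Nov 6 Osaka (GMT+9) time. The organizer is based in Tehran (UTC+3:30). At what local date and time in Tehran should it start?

Target end time in UTC: 4:40 AM − 9:00 = 7:40 PM on Nov 5.
Subtract 4 hours 55 minutes → start 2:45 PM UTC on Nov 5.
Tehran is UTC+3:30: 2:45 PM + 3:30 = 6:15 PM on Nov 5.

6:15 PM on Nov 5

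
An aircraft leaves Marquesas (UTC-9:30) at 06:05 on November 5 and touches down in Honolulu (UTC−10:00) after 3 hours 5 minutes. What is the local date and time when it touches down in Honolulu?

Convert departure to UTC: 06:05 + 9:30 = 15:35 UTC on Nov 5.
Add 3 hours and 5 minutes travel time → 18:40 UTC.
Honolulu is UTC−10:00, so local arrival = 18:40 − 10:00 = 08:40 on Nov 5.

08:40 on November 5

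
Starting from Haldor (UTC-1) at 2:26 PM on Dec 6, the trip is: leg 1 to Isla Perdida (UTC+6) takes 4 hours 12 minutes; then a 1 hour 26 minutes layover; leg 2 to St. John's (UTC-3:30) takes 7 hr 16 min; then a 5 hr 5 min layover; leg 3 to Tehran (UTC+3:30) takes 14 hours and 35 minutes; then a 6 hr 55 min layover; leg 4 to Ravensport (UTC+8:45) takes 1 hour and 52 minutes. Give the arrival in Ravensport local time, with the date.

5:32 PM on December 8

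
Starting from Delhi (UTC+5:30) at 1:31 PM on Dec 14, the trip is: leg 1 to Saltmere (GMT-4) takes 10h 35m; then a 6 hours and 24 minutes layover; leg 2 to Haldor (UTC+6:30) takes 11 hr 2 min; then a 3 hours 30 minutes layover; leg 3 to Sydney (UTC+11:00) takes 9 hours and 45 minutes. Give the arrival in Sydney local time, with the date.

12:17 PM on Dec 16

Convert departure to UTC: 1:31 PM − 5:30 = 8:01 AM UTC on Dec 14.
Add 10 hours and 35 minutes leg 1 → 6:36 PM UTC.
Add 6 hours 24 minutes layover in Saltmere → 1:00 AM UTC (Dec 15).
Add 11 hours and 2 minutes leg 2 → 12:02 PM UTC.
Add 3 hours 30 minutes layover in Haldor → 3:32 PM UTC.
Add 9 hours and 45 minutes leg 3 → 1:17 AM UTC (Dec 16).
Sydney is UTC+11:00, so local arrival = 1:17 AM + 11:00 = 12:17 PM on Dec 16.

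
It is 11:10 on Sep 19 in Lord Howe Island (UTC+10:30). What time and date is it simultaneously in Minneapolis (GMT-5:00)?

In UTC: 11:10 − 10:30 = 00:40 on Sep 19.
Minneapolis is UTC−5:00: 00:40 − 5:00 = 19:40 on Sep 18.

19:40 on September 18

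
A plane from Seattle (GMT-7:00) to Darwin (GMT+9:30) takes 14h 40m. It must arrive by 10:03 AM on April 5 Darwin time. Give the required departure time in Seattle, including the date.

2:53 AM on April 4

Target arrival in UTC: 10:03 AM − 9:30 = 12:33 AM on Apr 5.
Subtract 14 hours and 40 minutes → departure 9:53 AM UTC on Apr 4.
Seattle is UTC−7:00: 9:53 AM − 7:00 = 2:53 AM on Apr 4.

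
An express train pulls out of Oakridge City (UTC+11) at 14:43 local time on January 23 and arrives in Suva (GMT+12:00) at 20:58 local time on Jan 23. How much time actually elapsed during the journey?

5 hours 15 minutes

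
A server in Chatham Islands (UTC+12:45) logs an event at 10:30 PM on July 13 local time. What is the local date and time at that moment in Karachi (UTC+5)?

In UTC: 10:30 PM − 12:45 = 9:45 AM on Jul 13.
Karachi is UTC+5:00: 9:45 AM + 5:00 = 2:45 PM on Jul 13.

2:45 PM on Jul 13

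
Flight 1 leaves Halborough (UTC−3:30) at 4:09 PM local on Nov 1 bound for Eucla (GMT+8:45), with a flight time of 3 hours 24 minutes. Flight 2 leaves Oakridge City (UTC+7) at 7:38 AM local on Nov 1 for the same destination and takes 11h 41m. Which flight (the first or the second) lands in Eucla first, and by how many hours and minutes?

the second, by 10 hours 44 minutes

Flight 1 in UTC: 4:09 PM + 3:30 = 7:39 PM on Nov 1.
+3 hours 24 minutes → arrive 11:03 PM UTC on Nov 1.
Flight 2 in UTC: 7:38 AM − 7:00 = 12:38 AM on Nov 1.
+11 hours 41 minutes → arrive 12:19 PM UTC on Nov 1.
Flight 2 lands earlier by 10 hours 44 minutes.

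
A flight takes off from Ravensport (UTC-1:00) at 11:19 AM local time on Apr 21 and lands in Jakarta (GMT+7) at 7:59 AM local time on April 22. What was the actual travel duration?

12 hours 40 minutes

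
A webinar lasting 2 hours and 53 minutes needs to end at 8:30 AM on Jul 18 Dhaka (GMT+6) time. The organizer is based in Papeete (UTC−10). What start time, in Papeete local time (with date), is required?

Target end time in UTC: 8:30 AM − 6:00 = 2:30 AM on Jul 18.
Subtract 2 hours and 53 minutes → start 11:37 PM UTC on Jul 17.
Papeete is UTC−10:00: 11:37 PM − 10:00 = 1:37 PM on Jul 17.

1:37 PM on Jul 17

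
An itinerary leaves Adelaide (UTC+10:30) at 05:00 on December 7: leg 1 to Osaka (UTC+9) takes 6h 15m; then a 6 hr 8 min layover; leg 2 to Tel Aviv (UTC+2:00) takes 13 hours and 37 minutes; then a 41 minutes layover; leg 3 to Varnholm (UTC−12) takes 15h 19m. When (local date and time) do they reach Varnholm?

00:30 on December 8

Convert departure to UTC: 05:00 − 10:30 = 18:30 UTC on Dec 6.
Add 6 hours 15 minutes leg 1 → 00:45 UTC (Dec 7).
Add 6 hours 8 minutes layover in Osaka → 06:53 UTC.
Add 13 hours 37 minutes leg 2 → 20:30 UTC.
Add 41 minutes layover in Tel Aviv → 21:11 UTC.
Add 15 hours and 19 minutes leg 3 → 12:30 UTC (Dec 8).
Varnholm is UTC−12:00, so local arrival = 12:30 − 12:00 = 00:30 on Dec 8.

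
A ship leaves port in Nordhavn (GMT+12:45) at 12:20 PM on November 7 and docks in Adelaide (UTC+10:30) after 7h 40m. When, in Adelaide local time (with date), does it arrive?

5:45 PM on November 7

Adelaide is 2:15 behind Nordhavn.
After 7 hours and 40 minutes it is 8:00 PM in Nordhavn.
Shift by the zone difference: 8:00 PM − 2:15 = 5:45 PM on Nov 7 in Adelaide.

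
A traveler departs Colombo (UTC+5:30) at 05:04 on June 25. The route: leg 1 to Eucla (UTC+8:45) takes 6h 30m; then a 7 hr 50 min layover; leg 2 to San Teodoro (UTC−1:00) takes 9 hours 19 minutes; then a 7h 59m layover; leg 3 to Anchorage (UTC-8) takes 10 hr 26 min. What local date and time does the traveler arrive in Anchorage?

Convert departure to UTC: 05:04 − 5:30 = 23:34 UTC on Jun 24.
Add 6 hours and 30 minutes leg 1 → 06:04 UTC (Jun 25).
Add 7 hours 50 minutes layover in Eucla → 13:54 UTC.
Add 9 hours 19 minutes leg 2 → 23:13 UTC.
Add 7 hours 59 minutes layover in San Teodoro → 07:12 UTC (Jun 26).
Add 10 hours and 26 minutes leg 3 → 17:38 UTC.
Anchorage is UTC−8:00, so local arrival = 17:38 − 8:00 = 09:38 on Jun 26.

09:38 on June 26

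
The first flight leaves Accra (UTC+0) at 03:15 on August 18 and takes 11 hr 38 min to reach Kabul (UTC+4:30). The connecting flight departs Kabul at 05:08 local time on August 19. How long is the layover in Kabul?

Accra is at UTC+0, so departure is already 03:15 UTC on Aug 18.
Add 11 hours 38 minutes flight time → 14:53 UTC.
Kabul is UTC+4:30, so local arrival = 14:53 + 4:30 = 19:23 on Aug 18.
Layover = 05:08 − 19:23 (+1 day) = 9 hours 45 minutes.

9 hours 45 minutes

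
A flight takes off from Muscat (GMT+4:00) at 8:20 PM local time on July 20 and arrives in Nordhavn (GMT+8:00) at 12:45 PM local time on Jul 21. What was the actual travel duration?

Departure in UTC: 8:20 PM − 4:00 = 4:20 PM on Jul 20.
Arrival in UTC: 12:45 PM − 8:00 = 4:45 AM on Jul 21.
Elapsed = 4:45 AM − 4:20 PM (+1 day) = 12 hours 25 minutes.

12 hours 25 minutes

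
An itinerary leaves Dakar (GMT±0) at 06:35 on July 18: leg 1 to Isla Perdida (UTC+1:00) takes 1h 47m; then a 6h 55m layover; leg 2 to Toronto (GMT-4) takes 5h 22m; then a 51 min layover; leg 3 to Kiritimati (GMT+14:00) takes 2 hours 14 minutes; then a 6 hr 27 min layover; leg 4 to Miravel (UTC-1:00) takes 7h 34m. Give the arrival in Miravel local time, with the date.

12:45 on July 19

Dakar is at UTC+0, so departure is already 06:35 UTC on Jul 18.
Add 1 hour 47 minutes leg 1 → 08:22 UTC.
Add 6 hours and 55 minutes layover in Isla Perdida → 15:17 UTC.
Add 5 hours and 22 minutes leg 2 → 20:39 UTC.
Add 51 minutes layover in Toronto → 21:30 UTC.
Add 2 hours and 14 minutes leg 3 → 23:44 UTC.
Add 6 hours 27 minutes layover in Kiritimati → 06:11 UTC (Jul 19).
Add 7 hours and 34 minutes leg 4 → 13:45 UTC.
Miravel is UTC−1:00, so local arrival = 13:45 − 1:00 = 12:45 on Jul 19.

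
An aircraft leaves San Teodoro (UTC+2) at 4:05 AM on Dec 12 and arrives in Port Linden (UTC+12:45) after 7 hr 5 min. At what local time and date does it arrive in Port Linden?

9:55 PM on December 12

Convert departure to UTC: 4:05 AM − 2:00 = 2:05 AM UTC on Dec 12.
Add 7 hours and 5 minutes travel time → 9:10 AM UTC.
Port Linden is UTC+12:45, so local arrival = 9:10 AM + 12:45 = 9:55 PM on Dec 12.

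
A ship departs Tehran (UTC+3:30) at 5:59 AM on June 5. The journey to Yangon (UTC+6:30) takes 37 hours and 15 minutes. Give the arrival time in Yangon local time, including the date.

Convert departure to UTC: 5:59 AM − 3:30 = 2:29 AM UTC on Jun 5.
Add 37 hours and 15 minutes travel time → 3:44 PM UTC (Jun 6).
Yangon is UTC+6:30, so local arrival = 3:44 PM + 6:30 = 10:14 PM on Jun 6.

10:14 PM on Jun 6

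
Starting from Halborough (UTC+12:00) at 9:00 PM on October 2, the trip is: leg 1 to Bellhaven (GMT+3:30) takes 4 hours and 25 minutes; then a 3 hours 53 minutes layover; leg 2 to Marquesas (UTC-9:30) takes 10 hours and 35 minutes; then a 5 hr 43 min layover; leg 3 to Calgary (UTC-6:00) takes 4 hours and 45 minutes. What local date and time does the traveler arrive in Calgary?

Convert departure to UTC: 9:00 PM − 12:00 = 9:00 AM UTC on Oct 2.
Add 4 hours and 25 minutes leg 1 → 1:25 PM UTC.
Add 3 hours and 53 minutes layover in Bellhaven → 5:18 PM UTC.
Add 10 hours 35 minutes leg 2 → 3:53 AM UTC (Oct 3).
Add 5 hours and 43 minutes layover in Marquesas → 9:36 AM UTC.
Add 4 hours and 45 minutes leg 3 → 2:21 PM UTC.
Calgary is UTC−6:00, so local arrival = 2:21 PM − 6:00 = 8:21 AM on Oct 3.

8:21 AM on Oct 3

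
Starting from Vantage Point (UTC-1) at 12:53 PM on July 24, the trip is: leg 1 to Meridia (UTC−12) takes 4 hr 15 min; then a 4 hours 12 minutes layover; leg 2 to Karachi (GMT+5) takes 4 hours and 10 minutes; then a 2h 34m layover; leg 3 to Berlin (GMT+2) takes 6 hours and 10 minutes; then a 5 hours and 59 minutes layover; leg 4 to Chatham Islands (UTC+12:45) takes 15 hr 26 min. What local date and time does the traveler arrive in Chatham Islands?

Convert departure to UTC: 12:53 PM + 1:00 = 1:53 PM UTC on Jul 24.
Add 4 hours and 15 minutes leg 1 → 6:08 PM UTC.
Add 4 hours 12 minutes layover in Meridia → 10:20 PM UTC.
Add 4 hours 10 minutes leg 2 → 2:30 AM UTC (Jul 25).
Add 2 hours and 34 minutes layover in Karachi → 5:04 AM UTC.
Add 6 hours 10 minutes leg 3 → 11:14 AM UTC.
Add 5 hours 59 minutes layover in Berlin → 5:13 PM UTC.
Add 15 hours 26 minutes leg 4 → 8:39 AM UTC (Jul 26).
Chatham Islands is UTC+12:45, so local arrival = 8:39 AM + 12:45 = 9:24 PM on Jul 26.

9:24 PM on July 26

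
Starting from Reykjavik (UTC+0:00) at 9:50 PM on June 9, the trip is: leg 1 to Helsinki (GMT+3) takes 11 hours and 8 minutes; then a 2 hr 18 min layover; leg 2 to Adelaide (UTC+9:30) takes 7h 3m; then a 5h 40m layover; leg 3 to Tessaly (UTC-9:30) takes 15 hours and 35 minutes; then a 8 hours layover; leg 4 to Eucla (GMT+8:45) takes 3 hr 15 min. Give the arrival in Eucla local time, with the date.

Reykjavik is at UTC+0, so departure is already 9:50 PM UTC on Jun 9.
Add 11 hours and 8 minutes leg 1 → 8:58 AM UTC (Jun 10).
Add 2 hours 18 minutes layover in Helsinki → 11:16 AM UTC.
Add 7 hours and 3 minutes leg 2 → 6:19 PM UTC.
Add 5 hours 40 minutes layover in Adelaide → 11:59 PM UTC.
Add 15 hours 35 minutes leg 3 → 3:34 PM UTC (Jun 11).
Add 8 hours layover in Tessaly → 11:34 PM UTC.
Add 3 hours and 15 minutes leg 4 → 2:49 AM UTC (Jun 12).
Eucla is UTC+8:45, so local arrival = 2:49 AM + 8:45 = 11:34 AM on Jun 12.

11:34 AM on June 12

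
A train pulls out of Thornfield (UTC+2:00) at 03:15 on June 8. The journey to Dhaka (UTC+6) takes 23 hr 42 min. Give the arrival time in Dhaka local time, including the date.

06:57 on June 9

Convert departure to UTC: 03:15 − 2:00 = 01:15 UTC on Jun 8.
Add 23 hours 42 minutes travel time → 00:57 UTC (Jun 9).
Dhaka is UTC+6:00, so local arrival = 00:57 + 6:00 = 06:57 on Jun 9.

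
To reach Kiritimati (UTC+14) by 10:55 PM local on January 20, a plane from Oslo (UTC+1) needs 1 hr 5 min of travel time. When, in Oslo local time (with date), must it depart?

Target arrival in UTC: 10:55 PM − 14:00 = 8:55 AM on Jan 20.
Subtract 1 hour 5 minutes → departure 7:50 AM UTC on Jan 20.
Oslo is UTC+1:00: 7:50 AM + 1:00 = 8:50 AM on Jan 20.

8:50 AM on January 20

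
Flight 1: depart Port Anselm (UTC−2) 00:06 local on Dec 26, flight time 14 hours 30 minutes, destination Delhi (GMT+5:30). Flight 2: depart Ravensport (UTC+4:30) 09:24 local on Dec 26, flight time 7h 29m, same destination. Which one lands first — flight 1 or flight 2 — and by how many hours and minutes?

the second, by 4 hours 13 minutes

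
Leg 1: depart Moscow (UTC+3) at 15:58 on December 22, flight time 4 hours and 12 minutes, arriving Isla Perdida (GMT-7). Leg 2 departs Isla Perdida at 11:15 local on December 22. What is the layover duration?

1 hour 5 minutes

Convert departure to UTC: 15:58 − 3:00 = 12:58 UTC on Dec 22.
Add 4 hours and 12 minutes flight time → 17:10 UTC.
Isla Perdida is UTC−7:00, so local arrival = 17:10 − 7:00 = 10:10 on Dec 22.
Layover = 11:15 − 10:10 = 1 hour 5 minutes.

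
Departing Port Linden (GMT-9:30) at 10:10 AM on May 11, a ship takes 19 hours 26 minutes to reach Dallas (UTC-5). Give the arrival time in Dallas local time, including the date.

Convert departure to UTC: 10:10 AM + 9:30 = 7:40 PM UTC on May 11.
Add 19 hours and 26 minutes travel time → 3:06 PM UTC (May 12).
Dallas is UTC−5:00, so local arrival = 3:06 PM − 5:00 = 10:06 AM on May 12.

10:06 AM on May 12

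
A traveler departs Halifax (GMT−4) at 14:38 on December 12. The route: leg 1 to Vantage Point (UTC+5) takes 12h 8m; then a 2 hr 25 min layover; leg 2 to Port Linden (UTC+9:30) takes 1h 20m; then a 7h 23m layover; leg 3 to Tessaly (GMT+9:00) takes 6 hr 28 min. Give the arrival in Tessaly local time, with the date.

09:22 on December 14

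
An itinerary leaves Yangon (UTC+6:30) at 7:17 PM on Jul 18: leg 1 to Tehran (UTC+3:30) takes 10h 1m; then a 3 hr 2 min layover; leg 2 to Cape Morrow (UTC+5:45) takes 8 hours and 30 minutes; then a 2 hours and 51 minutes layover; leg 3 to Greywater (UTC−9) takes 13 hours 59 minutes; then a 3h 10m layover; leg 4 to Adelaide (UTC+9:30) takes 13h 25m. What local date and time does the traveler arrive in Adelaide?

5:15 AM on Jul 21

Convert departure to UTC: 7:17 PM − 6:30 = 12:47 PM UTC on Jul 18.
Add 10 hours and 1 minute leg 1 → 10:48 PM UTC.
Add 3 hours and 2 minutes layover in Tehran → 1:50 AM UTC (Jul 19).
Add 8 hours and 30 minutes leg 2 → 10:20 AM UTC.
Add 2 hours 51 minutes layover in Cape Morrow → 1:11 PM UTC.
Add 13 hours 59 minutes leg 3 → 3:10 AM UTC (Jul 20).
Add 3 hours 10 minutes layover in Greywater → 6:20 AM UTC.
Add 13 hours and 25 minutes leg 4 → 7:45 PM UTC.
Adelaide is UTC+9:30, so local arrival = 7:45 PM + 9:30 = 5:15 AM on Jul 21.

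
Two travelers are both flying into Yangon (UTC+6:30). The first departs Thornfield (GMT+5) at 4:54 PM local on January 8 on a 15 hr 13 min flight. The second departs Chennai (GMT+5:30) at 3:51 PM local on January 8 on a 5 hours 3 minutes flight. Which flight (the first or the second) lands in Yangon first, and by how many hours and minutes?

the second, by 11 hours 43 minutes

Flight 1 in UTC: 4:54 PM − 5:00 = 11:54 AM on Jan 8.
+15 hours 13 minutes → arrive 3:07 AM UTC on Jan 9.
Flight 2 in UTC: 3:51 PM − 5:30 = 10:21 AM on Jan 8.
+5 hours and 3 minutes → arrive 3:24 PM UTC on Jan 8.
Flight 2 lands earlier by 11 hours 43 minutes.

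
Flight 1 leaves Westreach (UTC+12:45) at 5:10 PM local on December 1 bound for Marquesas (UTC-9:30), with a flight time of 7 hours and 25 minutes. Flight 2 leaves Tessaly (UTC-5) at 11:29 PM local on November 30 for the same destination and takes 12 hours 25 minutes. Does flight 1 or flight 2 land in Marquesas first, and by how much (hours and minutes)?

Flight 1 in UTC: 5:10 PM − 12:45 = 4:25 AM on Dec 1.
+7 hours 25 minutes → arrive 11:50 AM UTC on Dec 1.
Flight 2 in UTC: 11:29 PM + 5:00 = 4:29 AM on Dec 1.
+12 hours 25 minutes → arrive 4:54 PM UTC on Dec 1.
Flight 1 lands earlier by 5 hours 4 minutes.

the first, by 5 hours 4 minutes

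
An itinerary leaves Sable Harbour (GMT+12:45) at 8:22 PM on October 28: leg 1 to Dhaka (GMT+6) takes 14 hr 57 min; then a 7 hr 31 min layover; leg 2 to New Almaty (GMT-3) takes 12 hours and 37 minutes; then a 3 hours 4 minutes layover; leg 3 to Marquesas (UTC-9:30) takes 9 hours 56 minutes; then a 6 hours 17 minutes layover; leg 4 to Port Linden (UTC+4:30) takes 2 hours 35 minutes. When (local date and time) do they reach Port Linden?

Convert departure to UTC: 8:22 PM − 12:45 = 7:37 AM UTC on Oct 28.
Add 14 hours and 57 minutes leg 1 → 10:34 PM UTC.
Add 7 hours and 31 minutes layover in Dhaka → 6:05 AM UTC (Oct 29).
Add 12 hours and 37 minutes leg 2 → 6:42 PM UTC.
Add 3 hours 4 minutes layover in New Almaty → 9:46 PM UTC.
Add 9 hours 56 minutes leg 3 → 7:42 AM UTC (Oct 30).
Add 6 hours 17 minutes layover in Marquesas → 1:59 PM UTC.
Add 2 hours and 35 minutes leg 4 → 4:34 PM UTC.
Port Linden is UTC+4:30, so local arrival = 4:34 PM + 4:30 = 9:04 PM on Oct 30.

9:04 PM on Oct 30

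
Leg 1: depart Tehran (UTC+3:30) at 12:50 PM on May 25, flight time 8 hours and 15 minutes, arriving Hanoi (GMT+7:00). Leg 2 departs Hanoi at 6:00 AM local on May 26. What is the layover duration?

5 hours 25 minutes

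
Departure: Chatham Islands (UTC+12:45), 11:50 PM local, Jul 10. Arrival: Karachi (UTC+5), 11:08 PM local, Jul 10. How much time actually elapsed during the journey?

7 hours 3 minutes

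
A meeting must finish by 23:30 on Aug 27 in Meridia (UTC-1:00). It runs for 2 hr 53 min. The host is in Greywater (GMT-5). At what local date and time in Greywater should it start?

Target end time in UTC: 23:30 + 1:00 = 00:30 on Aug 28.
Subtract 2 hours and 53 minutes → start 21:37 UTC on Aug 27.
Greywater is UTC−5:00: 21:37 − 5:00 = 16:37 on Aug 27.

16:37 on Aug 27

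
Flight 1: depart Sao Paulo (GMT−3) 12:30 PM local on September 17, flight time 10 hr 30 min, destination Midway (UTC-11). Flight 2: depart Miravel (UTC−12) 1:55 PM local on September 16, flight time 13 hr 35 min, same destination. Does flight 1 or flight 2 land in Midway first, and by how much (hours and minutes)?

the second, by 10 hours 30 minutes

Flight 1 in UTC: 12:30 PM + 3:00 = 3:30 PM on Sep 17.
+10 hours and 30 minutes → arrive 2:00 AM UTC on Sep 18.
Flight 2 in UTC: 1:55 PM + 12:00 = 1:55 AM on Sep 17.
+13 hours 35 minutes → arrive 3:30 PM UTC on Sep 17.
Flight 2 lands earlier by 10 hours 30 minutes.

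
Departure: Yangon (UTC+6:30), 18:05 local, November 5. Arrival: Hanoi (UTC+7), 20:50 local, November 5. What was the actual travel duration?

Hanoi is 0:30 ahead of Yangon.
Clock-face elapsed time (ignoring zones) is 2 hours 45 minutes.
Actual elapsed = 2 hours 45 minutes − 0:30 = 2 hours 15 minutes.

2 hours 15 minutes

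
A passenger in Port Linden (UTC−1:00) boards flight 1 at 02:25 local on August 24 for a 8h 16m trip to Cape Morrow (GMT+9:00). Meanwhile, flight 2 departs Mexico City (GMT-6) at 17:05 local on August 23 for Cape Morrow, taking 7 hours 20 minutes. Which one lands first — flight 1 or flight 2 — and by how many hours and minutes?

Flight 1 in UTC: 02:25 + 1:00 = 03:25 on Aug 24.
+8 hours 16 minutes → arrive 11:41 UTC on Aug 24.
Flight 2 in UTC: 17:05 + 6:00 = 23:05 on Aug 23.
+7 hours and 20 minutes → arrive 06:25 UTC on Aug 24.
Flight 2 lands earlier by 5 hours 16 minutes.

the second, by 5 hours 16 minutes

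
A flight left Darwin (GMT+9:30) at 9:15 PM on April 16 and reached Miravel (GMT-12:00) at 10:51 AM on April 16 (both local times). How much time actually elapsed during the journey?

11 hours 6 minutes

Departure in UTC: 9:15 PM − 9:30 = 11:45 AM on Apr 16.
Arrival in UTC: 10:51 AM + 12:00 = 10:51 PM on Apr 16.
Elapsed = 10:51 PM − 11:45 AM = 11 hours 6 minutes.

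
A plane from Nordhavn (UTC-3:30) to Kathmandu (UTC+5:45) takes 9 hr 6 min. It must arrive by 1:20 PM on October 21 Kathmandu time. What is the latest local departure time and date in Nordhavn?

Target arrival in UTC: 1:20 PM − 5:45 = 7:35 AM on Oct 21.
Subtract 9 hours and 6 minutes → departure 10:29 PM UTC on Oct 20.
Nordhavn is UTC−3:30: 10:29 PM − 3:30 = 6:59 PM on Oct 20.

6:59 PM on October 20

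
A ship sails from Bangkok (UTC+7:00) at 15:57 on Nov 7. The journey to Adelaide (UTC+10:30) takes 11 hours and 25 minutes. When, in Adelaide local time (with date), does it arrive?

Convert departure to UTC: 15:57 − 7:00 = 08:57 UTC on Nov 7.
Add 11 hours 25 minutes travel time → 20:22 UTC.
Adelaide is UTC+10:30, so local arrival = 20:22 + 10:30 = 06:52 on Nov 8.

06:52 on November 8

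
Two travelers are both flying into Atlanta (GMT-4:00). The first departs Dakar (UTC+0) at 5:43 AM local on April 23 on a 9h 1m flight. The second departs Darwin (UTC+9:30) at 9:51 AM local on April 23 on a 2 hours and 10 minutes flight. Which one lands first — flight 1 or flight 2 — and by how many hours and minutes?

the second, by 12 hours 13 minutes

Flight 1 departs at 5:43 AM UTC (Apr 23).
+9 hours 1 minute → arrive 2:44 PM UTC on Apr 23.
Flight 2 in UTC: 9:51 AM − 9:30 = 12:21 AM on Apr 23.
+2 hours 10 minutes → arrive 2:31 AM UTC on Apr 23.
Flight 2 lands earlier by 12 hours 13 minutes.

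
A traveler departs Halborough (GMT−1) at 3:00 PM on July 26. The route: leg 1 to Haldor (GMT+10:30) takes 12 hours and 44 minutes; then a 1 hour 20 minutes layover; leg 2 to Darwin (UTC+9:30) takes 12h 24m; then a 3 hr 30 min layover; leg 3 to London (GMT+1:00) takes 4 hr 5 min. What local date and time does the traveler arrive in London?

Convert departure to UTC: 3:00 PM + 1:00 = 4:00 PM UTC on Jul 26.
Add 12 hours 44 minutes leg 1 → 4:44 AM UTC (Jul 27).
Add 1 hour 20 minutes layover in Haldor → 6:04 AM UTC.
Add 12 hours and 24 minutes leg 2 → 6:28 PM UTC.
Add 3 hours 30 minutes layover in Darwin → 9:58 PM UTC.
Add 4 hours 5 minutes leg 3 → 2:03 AM UTC (Jul 28).
London is UTC+1:00, so local arrival = 2:03 AM + 1:00 = 3:03 AM on Jul 28.

3:03 AM on July 28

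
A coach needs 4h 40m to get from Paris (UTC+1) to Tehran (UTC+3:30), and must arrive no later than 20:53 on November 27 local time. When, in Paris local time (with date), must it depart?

Target arrival in UTC: 20:53 − 3:30 = 17:23 on Nov 27.
Subtract 4 hours 40 minutes → departure 12:43 UTC on Nov 27.
Paris is UTC+1:00: 12:43 + 1:00 = 13:43 on Nov 27.

13:43 on November 27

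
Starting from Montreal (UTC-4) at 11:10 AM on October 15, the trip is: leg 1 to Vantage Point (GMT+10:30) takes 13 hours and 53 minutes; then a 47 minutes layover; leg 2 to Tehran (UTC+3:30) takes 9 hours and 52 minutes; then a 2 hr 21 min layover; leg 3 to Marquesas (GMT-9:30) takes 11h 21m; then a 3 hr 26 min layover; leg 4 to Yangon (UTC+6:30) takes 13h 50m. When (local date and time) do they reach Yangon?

5:10 AM on October 18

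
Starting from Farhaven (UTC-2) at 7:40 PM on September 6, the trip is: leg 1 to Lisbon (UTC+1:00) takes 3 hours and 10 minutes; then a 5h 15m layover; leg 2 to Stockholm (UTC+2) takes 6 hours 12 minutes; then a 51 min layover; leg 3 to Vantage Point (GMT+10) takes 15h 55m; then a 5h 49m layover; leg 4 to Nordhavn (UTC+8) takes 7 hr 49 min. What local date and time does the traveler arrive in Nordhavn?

2:41 AM on September 9

Convert departure to UTC: 7:40 PM + 2:00 = 9:40 PM UTC on Sep 6.
Add 3 hours and 10 minutes leg 1 → 12:50 AM UTC (Sep 7).
Add 5 hours and 15 minutes layover in Lisbon → 6:05 AM UTC.
Add 6 hours 12 minutes leg 2 → 12:17 PM UTC.
Add 51 minutes layover in Stockholm → 1:08 PM UTC.
Add 15 hours and 55 minutes leg 3 → 5:03 AM UTC (Sep 8).
Add 5 hours 49 minutes layover in Vantage Point → 10:52 AM UTC.
Add 7 hours 49 minutes leg 4 → 6:41 PM UTC.
Nordhavn is UTC+8:00, so local arrival = 6:41 PM + 8:00 = 2:41 AM on Sep 9.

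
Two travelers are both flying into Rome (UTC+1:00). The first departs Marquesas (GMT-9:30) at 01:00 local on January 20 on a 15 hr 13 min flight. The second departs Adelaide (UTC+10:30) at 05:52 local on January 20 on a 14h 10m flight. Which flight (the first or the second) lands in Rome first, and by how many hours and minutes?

the second, by 16 hours 11 minutes

Flight 1 in UTC: 01:00 + 9:30 = 10:30 on Jan 20.
+15 hours and 13 minutes → arrive 01:43 UTC on Jan 21.
Flight 2 in UTC: 05:52 − 10:30 = 19:22 on Jan 19.
+14 hours and 10 minutes → arrive 09:32 UTC on Jan 20.
Flight 2 lands earlier by 16 hours 11 minutes.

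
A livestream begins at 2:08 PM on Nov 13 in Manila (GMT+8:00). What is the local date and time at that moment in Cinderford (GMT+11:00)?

5:08 PM on November 13

In UTC: 2:08 PM − 8:00 = 6:08 AM on Nov 13.
Cinderford is UTC+11:00: 6:08 AM + 11:00 = 5:08 PM on Nov 13.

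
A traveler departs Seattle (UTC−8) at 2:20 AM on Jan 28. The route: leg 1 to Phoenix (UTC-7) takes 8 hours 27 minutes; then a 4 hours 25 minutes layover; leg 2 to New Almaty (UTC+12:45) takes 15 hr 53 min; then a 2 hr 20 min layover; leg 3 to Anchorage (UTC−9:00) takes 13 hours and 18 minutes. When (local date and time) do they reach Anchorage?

Convert departure to UTC: 2:20 AM + 8:00 = 10:20 AM UTC on Jan 28.
Add 8 hours and 27 minutes leg 1 → 6:47 PM UTC.
Add 4 hours and 25 minutes layover in Phoenix → 11:12 PM UTC.
Add 15 hours 53 minutes leg 2 → 3:05 PM UTC (Jan 29).
Add 2 hours and 20 minutes layover in New Almaty → 5:25 PM UTC.
Add 13 hours and 18 minutes leg 3 → 6:43 AM UTC (Jan 30).
Anchorage is UTC−9:00, so local arrival = 6:43 AM − 9:00 = 9:43 PM on Jan 29.

9:43 PM on January 29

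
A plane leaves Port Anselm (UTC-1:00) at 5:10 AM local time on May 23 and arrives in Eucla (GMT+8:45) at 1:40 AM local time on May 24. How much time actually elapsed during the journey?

10 hours 45 minutes

Departure in UTC: 5:10 AM + 1:00 = 6:10 AM on May 23.
Arrival in UTC: 1:40 AM − 8:45 = 4:55 PM on May 23.
Elapsed = 4:55 PM − 6:10 AM = 10 hours 45 minutes.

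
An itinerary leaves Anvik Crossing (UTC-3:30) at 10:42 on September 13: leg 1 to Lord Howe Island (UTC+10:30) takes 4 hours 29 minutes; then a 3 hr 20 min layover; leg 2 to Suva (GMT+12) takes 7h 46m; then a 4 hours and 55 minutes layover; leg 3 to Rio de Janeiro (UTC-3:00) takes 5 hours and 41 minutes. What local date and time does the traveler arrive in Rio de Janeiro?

13:23 on September 14

Convert departure to UTC: 10:42 + 3:30 = 14:12 UTC on Sep 13.
Add 4 hours 29 minutes leg 1 → 18:41 UTC.
Add 3 hours and 20 minutes layover in Lord Howe Island → 22:01 UTC.
Add 7 hours and 46 minutes leg 2 → 05:47 UTC (Sep 14).
Add 4 hours and 55 minutes layover in Suva → 10:42 UTC.
Add 5 hours 41 minutes leg 3 → 16:23 UTC.
Rio de Janeiro is UTC−3:00, so local arrival = 16:23 − 3:00 = 13:23 on Sep 14.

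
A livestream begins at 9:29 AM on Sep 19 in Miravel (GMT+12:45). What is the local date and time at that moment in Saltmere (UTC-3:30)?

5:14 PM on September 18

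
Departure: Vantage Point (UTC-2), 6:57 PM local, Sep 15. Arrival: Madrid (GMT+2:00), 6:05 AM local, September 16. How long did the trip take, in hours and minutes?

Departure in UTC: 6:57 PM + 2:00 = 8:57 PM on Sep 15.
Arrival in UTC: 6:05 AM − 2:00 = 4:05 AM on Sep 16.
Elapsed = 4:05 AM − 8:57 PM (+1 day) = 7 hours 8 minutes.

7 hours 8 minutes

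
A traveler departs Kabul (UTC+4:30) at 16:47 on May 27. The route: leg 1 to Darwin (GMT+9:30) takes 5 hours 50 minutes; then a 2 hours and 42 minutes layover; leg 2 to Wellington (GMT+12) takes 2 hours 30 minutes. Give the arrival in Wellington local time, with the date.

Convert departure to UTC: 16:47 − 4:30 = 12:17 UTC on May 27.
Add 5 hours and 50 minutes leg 1 → 18:07 UTC.
Add 2 hours and 42 minutes layover in Darwin → 20:49 UTC.
Add 2 hours 30 minutes leg 2 → 23:19 UTC.
Wellington is UTC+12:00, so local arrival = 23:19 + 12:00 = 11:19 on May 28.

11:19 on May 28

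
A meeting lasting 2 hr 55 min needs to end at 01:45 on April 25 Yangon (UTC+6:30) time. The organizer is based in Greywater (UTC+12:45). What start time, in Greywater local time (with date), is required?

Target end time in UTC: 01:45 − 6:30 = 19:15 on Apr 24.
Subtract 2 hours 55 minutes → start 16:20 UTC on Apr 24.
Greywater is UTC+12:45: 16:20 + 12:45 = 05:05 on Apr 25.

05:05 on April 25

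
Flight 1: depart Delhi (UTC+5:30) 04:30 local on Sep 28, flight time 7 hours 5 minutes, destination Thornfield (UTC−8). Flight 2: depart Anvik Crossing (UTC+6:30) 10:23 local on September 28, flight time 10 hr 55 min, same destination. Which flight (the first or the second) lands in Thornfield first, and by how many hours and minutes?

the first, by 8 hours 43 minutes

Flight 1 in UTC: 04:30 − 5:30 = 23:00 on Sep 27.
+7 hours and 5 minutes → arrive 06:05 UTC on Sep 28.
Flight 2 in UTC: 10:23 − 6:30 = 03:53 on Sep 28.
+10 hours 55 minutes → arrive 14:48 UTC on Sep 28.
Flight 1 lands earlier by 8 hours 43 minutes.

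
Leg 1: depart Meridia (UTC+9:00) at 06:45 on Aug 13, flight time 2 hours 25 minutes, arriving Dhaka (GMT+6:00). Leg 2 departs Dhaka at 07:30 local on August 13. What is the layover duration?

Convert departure to UTC: 06:45 − 9:00 = 21:45 UTC on Aug 12.
Add 2 hours and 25 minutes flight time → 00:10 UTC (Aug 13).
Dhaka is UTC+6:00, so local arrival = 00:10 + 6:00 = 06:10 on Aug 13.
Layover = 07:30 − 06:10 = 1 hour 20 minutes.

1 hour 20 minutes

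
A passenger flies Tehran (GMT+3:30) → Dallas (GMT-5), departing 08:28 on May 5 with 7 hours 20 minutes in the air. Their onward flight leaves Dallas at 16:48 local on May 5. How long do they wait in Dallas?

9 hours 30 minutes

Convert departure to UTC: 08:28 − 3:30 = 04:58 UTC on May 5.
Add 7 hours 20 minutes flight time → 12:18 UTC.
Dallas is UTC−5:00, so local arrival = 12:18 − 5:00 = 07:18 on May 5.
Layover = 16:48 − 07:18 = 9 hours 30 minutes.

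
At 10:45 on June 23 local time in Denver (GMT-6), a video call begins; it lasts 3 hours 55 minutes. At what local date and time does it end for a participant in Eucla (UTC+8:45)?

05:25 on Jun 24

Eucla is 14:45 ahead of Denver.
After 3 hours 55 minutes it is 14:40 in Denver.
Shift by the zone difference: 14:40 + 14:45 = 05:25 on Jun 24 in Eucla.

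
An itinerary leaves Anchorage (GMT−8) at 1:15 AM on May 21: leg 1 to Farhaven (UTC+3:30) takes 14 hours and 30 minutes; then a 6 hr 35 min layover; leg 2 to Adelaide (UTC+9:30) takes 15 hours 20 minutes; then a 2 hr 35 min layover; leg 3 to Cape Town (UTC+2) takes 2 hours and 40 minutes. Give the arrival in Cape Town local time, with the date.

4:55 AM on May 23

Convert departure to UTC: 1:15 AM + 8:00 = 9:15 AM UTC on May 21.
Add 14 hours and 30 minutes leg 1 → 11:45 PM UTC.
Add 6 hours and 35 minutes layover in Farhaven → 6:20 AM UTC (May 22).
Add 15 hours 20 minutes leg 2 → 9:40 PM UTC.
Add 2 hours and 35 minutes layover in Adelaide → 12:15 AM UTC (May 23).
Add 2 hours and 40 minutes leg 3 → 2:55 AM UTC.
Cape Town is UTC+2:00, so local arrival = 2:55 AM + 2:00 = 4:55 AM on May 23.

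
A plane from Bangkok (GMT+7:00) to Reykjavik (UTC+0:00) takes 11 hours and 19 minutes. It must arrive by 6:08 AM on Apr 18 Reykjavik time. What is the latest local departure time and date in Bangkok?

Target arrival is already UTC: 6:08 AM on Apr 18.
Subtract 11 hours and 19 minutes → departure 6:49 PM UTC on Apr 17.
Bangkok is UTC+7:00: 6:49 PM + 7:00 = 1:49 AM on Apr 18.

1:49 AM on Apr 18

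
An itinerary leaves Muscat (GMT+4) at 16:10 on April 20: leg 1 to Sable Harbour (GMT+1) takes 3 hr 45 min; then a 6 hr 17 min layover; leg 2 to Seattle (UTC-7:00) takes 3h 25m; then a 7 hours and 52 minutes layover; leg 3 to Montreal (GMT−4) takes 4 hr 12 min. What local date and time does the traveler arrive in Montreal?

09:41 on April 21

Convert departure to UTC: 16:10 − 4:00 = 12:10 UTC on Apr 20.
Add 3 hours 45 minutes leg 1 → 15:55 UTC.
Add 6 hours and 17 minutes layover in Sable Harbour → 22:12 UTC.
Add 3 hours and 25 minutes leg 2 → 01:37 UTC (Apr 21).
Add 7 hours 52 minutes layover in Seattle → 09:29 UTC.
Add 4 hours 12 minutes leg 3 → 13:41 UTC.
Montreal is UTC−4:00, so local arrival = 13:41 − 4:00 = 09:41 on Apr 21.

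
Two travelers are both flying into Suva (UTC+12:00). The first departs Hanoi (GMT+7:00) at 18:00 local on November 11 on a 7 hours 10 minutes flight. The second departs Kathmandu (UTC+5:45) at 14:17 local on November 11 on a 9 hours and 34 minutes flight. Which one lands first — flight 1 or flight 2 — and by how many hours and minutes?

Flight 1 in UTC: 18:00 − 7:00 = 11:00 on Nov 11.
+7 hours and 10 minutes → arrive 18:10 UTC on Nov 11.
Flight 2 in UTC: 14:17 − 5:45 = 08:32 on Nov 11.
+9 hours 34 minutes → arrive 18:06 UTC on Nov 11.
Flight 2 lands earlier by 4 minutes.

the second, by 4 minutes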